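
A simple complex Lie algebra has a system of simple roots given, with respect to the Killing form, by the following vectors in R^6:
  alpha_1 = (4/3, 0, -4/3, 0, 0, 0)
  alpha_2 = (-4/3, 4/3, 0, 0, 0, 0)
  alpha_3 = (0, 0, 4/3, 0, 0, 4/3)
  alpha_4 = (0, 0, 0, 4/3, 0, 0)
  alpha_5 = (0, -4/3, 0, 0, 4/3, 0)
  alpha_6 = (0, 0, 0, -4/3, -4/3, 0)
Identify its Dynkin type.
Compute the Cartan integers a_ij = 2(alpha_i, alpha_j)/(alpha_j, alpha_j); the resulting 6x6 Cartan matrix is
[[2, -1, -1, 0, 0, 0], [-1, 2, 0, 0, -1, 0], [-1, 0, 2, 0, 0, 0], [0, 0, 0, 2, 0, -1], [0, -1, 0, 0, 2, -1], [0, 0, 0, -2, -1, 2]].
The roots have two lengths (squared-length ratio 2:1); the short ones are alpha_{4}. The associated Dynkin diagram is a chain of 6 nodes with a double edge at one end; the terminal node there is the unique short simple root (B_6), so the type is B_6 (the algebra so(13)).

type B_6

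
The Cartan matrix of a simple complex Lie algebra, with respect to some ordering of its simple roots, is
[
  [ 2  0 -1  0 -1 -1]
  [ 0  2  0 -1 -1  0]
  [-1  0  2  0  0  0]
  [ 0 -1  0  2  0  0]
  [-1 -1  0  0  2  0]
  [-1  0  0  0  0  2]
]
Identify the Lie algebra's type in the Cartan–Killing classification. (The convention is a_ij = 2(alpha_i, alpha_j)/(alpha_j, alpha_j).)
D6

The matrix has rank 6 with 2's on the diagonal. Reading the off-diagonal entries as Dynkin edges (a single edge where a_ij = a_ji = -1; a double or triple edge where a_ij * a_ji = 2 or 3), the diagram is a chain of 4 nodes with a fork of two nodes at one end (D_6). One simple-root ordering that puts it in standard form is (alpha_4, alpha_2, alpha_5, alpha_1, alpha_6, alpha_3). So the algebra is type D_6, i.e. so(12).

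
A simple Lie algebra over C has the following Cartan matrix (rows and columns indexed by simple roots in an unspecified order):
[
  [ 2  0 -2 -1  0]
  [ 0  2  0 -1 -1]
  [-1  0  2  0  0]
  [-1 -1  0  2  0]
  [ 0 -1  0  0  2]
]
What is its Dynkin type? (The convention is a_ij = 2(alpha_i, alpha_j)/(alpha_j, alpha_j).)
B_5

The matrix has rank 5 with 2's on the diagonal. Reading the off-diagonal entries as Dynkin edges (a single edge where a_ij = a_ji = -1; a double or triple edge where a_ij * a_ji = 2 or 3), the diagram is a chain of 5 nodes with a double edge at one end; the terminal node there is the unique short simple root (B_5). One simple-root ordering that puts it in standard form is (alpha_5, alpha_2, alpha_4, alpha_1, alpha_3). So the algebra is type B_5, i.e. so(11).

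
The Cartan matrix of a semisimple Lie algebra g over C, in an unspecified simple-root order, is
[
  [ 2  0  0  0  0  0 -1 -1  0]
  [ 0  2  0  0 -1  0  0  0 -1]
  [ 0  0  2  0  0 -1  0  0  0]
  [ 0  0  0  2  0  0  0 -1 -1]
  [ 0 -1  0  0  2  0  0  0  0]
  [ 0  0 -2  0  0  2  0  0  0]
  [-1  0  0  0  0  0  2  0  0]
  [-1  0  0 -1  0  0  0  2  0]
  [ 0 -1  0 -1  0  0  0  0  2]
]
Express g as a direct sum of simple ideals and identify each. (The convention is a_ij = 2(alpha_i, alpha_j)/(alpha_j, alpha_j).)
The diagram associated to this matrix has two connected components: the simple roots {alpha_1, alpha_2, alpha_4, alpha_5, alpha_7, alpha_8, alpha_9} form a chain of 7 nodes with single edges (A_7), and {alpha_3, alpha_6} form a chain of 2 nodes with a double edge at one end; the terminal node there is the unique short simple root (B_2). A semisimple Lie algebra decomposes uniquely as the direct sum of simple ideals, one per connected component of its Dynkin diagram, so g ≅ A_7 ⊕ B_2 (dimension 63 + 10 = 73).

type A_7 + type B_2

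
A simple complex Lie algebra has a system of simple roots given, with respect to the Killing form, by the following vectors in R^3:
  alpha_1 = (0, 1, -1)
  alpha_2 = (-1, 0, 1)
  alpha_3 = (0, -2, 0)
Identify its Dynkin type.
type C_3

Compute the Cartan integers a_ij = 2(alpha_i, alpha_j)/(alpha_j, alpha_j); the resulting 3x3 Cartan matrix is
[[2, -1, -1], [-1, 2, 0], [-2, 0, 2]].
The roots have two lengths (squared-length ratio 2:1); the short ones are alpha_{1,2}. The associated Dynkin diagram is a chain of 3 nodes with a double edge at one end; the terminal node there is the unique long simple root (C_3), so the type is C_3 (the algebra sp(6)).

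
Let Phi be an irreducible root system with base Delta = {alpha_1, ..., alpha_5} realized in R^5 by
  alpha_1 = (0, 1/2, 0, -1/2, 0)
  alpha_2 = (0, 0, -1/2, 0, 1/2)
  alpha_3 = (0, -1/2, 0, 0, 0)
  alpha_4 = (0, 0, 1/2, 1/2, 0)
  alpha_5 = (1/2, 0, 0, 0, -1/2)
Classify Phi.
B_5 (so(11))

Compute the Cartan integers a_ij = 2(alpha_i, alpha_j)/(alpha_j, alpha_j); the resulting 5x5 Cartan matrix is
[[2, 0, -2, -1, 0], [0, 2, 0, -1, -1], [-1, 0, 2, 0, 0], [-1, -1, 0, 2, 0], [0, -1, 0, 0, 2]].
The roots have two lengths (squared-length ratio 2:1); the short ones are alpha_{3}. The associated Dynkin diagram is a chain of 5 nodes with a double edge at one end; the terminal node there is the unique short simple root (B_5), so the type is B_5 (the algebra so(11)).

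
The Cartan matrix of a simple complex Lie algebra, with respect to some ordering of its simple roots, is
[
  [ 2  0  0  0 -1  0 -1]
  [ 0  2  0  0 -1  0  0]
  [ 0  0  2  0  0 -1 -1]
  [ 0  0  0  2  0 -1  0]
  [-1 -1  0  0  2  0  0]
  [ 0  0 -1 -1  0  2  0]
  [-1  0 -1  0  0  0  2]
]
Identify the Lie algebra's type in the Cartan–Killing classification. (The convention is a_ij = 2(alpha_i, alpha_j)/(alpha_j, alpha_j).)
A7

The matrix has rank 7 with 2's on the diagonal. Reading the off-diagonal entries as Dynkin edges (a single edge where a_ij = a_ji = -1; a double or triple edge where a_ij * a_ji = 2 or 3), the diagram is a chain of 7 nodes with single edges (A_7). One simple-root ordering that puts it in standard form is (alpha_2, alpha_5, alpha_1, alpha_7, alpha_3, alpha_6, alpha_4). So the algebra is type A_7, i.e. sl(8).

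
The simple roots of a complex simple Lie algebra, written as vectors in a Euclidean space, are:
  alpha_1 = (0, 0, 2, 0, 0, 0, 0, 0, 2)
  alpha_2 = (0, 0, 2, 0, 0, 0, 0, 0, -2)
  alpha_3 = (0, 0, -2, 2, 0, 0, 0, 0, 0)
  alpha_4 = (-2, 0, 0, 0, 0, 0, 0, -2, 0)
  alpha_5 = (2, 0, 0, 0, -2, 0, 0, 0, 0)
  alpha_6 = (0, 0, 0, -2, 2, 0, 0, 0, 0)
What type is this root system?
Compute the Cartan integers a_ij = 2(alpha_i, alpha_j)/(alpha_j, alpha_j); the resulting 6x6 Cartan matrix is
[[2, 0, -1, 0, 0, 0], [0, 2, -1, 0, 0, 0], [-1, -1, 2, 0, 0, -1], [0, 0, 0, 2, -1, 0], [0, 0, 0, -1, 2, -1], [0, 0, -1, 0, -1, 2]].
All simple roots have the same length, so the diagram is simply laced. The associated Dynkin diagram is a chain of 4 nodes with a fork of two nodes at one end (D_6), so the type is D_6 (the algebra so(12)).

D_6 (so(12))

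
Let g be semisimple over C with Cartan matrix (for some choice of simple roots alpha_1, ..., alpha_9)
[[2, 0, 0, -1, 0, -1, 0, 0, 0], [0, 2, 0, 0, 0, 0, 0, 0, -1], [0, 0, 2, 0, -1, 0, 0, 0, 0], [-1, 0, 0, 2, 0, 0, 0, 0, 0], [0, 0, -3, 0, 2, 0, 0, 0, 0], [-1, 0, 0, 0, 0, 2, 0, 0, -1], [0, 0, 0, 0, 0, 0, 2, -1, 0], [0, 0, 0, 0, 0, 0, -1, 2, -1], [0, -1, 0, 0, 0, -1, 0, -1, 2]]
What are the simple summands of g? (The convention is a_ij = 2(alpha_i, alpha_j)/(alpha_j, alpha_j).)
E_7 + G_2

The diagram associated to this matrix has two connected components: the simple roots {alpha_1, alpha_2, alpha_4, alpha_6, alpha_7, alpha_8, alpha_9} form a chain of 6 nodes with one extra node attached to the third node from one end (E_7), and {alpha_3, alpha_5} form two nodes joined by a triple edge (G_2). A semisimple Lie algebra decomposes uniquely as the direct sum of simple ideals, one per connected component of its Dynkin diagram, so g ≅ E_7 ⊕ G_2 (dimension 133 + 14 = 147).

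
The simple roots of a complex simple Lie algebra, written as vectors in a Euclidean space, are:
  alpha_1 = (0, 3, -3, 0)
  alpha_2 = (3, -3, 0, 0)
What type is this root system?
Compute the Cartan integers a_ij = 2(alpha_i, alpha_j)/(alpha_j, alpha_j); the resulting 2x2 Cartan matrix is
[[2, -1], [-1, 2]].
All simple roots have the same length, so the diagram is simply laced. The associated Dynkin diagram is a chain of 2 nodes with single edges (A_2), so the type is A_2 (the algebra sl(3)).

type A_2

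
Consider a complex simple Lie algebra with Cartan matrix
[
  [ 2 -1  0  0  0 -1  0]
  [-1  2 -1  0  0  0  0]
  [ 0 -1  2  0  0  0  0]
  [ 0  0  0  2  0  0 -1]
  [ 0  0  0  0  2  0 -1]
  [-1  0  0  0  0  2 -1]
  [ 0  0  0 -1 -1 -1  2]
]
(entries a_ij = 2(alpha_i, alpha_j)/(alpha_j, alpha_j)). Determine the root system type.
D_7

The matrix has rank 7 with 2's on the diagonal. Reading the off-diagonal entries as Dynkin edges (a single edge where a_ij = a_ji = -1; a double or triple edge where a_ij * a_ji = 2 or 3), the diagram is a chain of 5 nodes with a fork of two nodes at one end (D_7). One simple-root ordering that puts it in standard form is (alpha_3, alpha_2, alpha_1, alpha_6, alpha_7, alpha_5, alpha_4). So the algebra is type D_7, i.e. so(14).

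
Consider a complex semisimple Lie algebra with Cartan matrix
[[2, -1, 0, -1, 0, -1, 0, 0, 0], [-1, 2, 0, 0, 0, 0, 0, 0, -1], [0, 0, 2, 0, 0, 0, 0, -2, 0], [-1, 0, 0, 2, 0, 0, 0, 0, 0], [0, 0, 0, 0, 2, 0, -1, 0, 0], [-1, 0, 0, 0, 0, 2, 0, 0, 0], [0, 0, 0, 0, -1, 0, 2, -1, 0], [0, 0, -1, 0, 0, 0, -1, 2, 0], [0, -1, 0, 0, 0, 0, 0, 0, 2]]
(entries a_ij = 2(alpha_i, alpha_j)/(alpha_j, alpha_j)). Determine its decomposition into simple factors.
The diagram associated to this matrix has two connected components: the simple roots {alpha_3, alpha_5, alpha_7, alpha_8} form a chain of 4 nodes with a double edge at one end; the terminal node there is the unique long simple root (C_4), and {alpha_1, alpha_2, alpha_4, alpha_6, alpha_9} form a chain of 3 nodes with a fork of two nodes at one end (D_5). A semisimple Lie algebra decomposes uniquely as the direct sum of simple ideals, one per connected component of its Dynkin diagram, so g ≅ C_4 ⊕ D_5 (dimension 36 + 45 = 81).

C_4 (sp(8)) ⊕ D_5 (so(10))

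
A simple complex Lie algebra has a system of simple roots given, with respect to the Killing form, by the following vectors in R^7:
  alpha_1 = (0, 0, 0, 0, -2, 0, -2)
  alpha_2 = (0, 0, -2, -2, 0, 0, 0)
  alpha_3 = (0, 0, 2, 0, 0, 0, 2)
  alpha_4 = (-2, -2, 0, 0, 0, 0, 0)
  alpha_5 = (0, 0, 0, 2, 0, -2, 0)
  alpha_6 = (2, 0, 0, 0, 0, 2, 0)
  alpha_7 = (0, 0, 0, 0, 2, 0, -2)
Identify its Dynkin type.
Compute the Cartan integers a_ij = 2(alpha_i, alpha_j)/(alpha_j, alpha_j); the resulting 7x7 Cartan matrix is
[[2, 0, -1, 0, 0, 0, 0], [0, 2, -1, 0, -1, 0, 0], [-1, -1, 2, 0, 0, 0, -1], [0, 0, 0, 2, 0, -1, 0], [0, -1, 0, 0, 2, -1, 0], [0, 0, 0, -1, -1, 2, 0], [0, 0, -1, 0, 0, 0, 2]].
All simple roots have the same length, so the diagram is simply laced. The associated Dynkin diagram is a chain of 5 nodes with a fork of two nodes at one end (D_7), so the type is D_7 (the algebra so(14)).

D_7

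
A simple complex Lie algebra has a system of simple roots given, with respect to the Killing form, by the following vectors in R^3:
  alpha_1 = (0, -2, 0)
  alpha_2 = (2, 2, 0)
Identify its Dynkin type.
B2

Compute the Cartan integers a_ij = 2(alpha_i, alpha_j)/(alpha_j, alpha_j); the resulting 2x2 Cartan matrix is
[[2, -1], [-2, 2]].
The roots have two lengths (squared-length ratio 2:1); the short ones are alpha_{1}. The associated Dynkin diagram is a chain of 2 nodes with a double edge at one end; the terminal node there is the unique short simple root (B_2), so the type is B_2 (the algebra so(5)).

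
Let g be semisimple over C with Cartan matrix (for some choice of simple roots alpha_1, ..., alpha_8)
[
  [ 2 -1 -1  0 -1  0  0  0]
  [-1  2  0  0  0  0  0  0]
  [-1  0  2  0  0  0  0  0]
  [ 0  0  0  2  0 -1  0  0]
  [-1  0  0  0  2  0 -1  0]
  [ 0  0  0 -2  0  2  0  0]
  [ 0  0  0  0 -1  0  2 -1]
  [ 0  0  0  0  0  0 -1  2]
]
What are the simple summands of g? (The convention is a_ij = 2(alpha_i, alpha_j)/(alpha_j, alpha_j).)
The diagram associated to this matrix has two connected components: the simple roots {alpha_4, alpha_6} form a chain of 2 nodes with a double edge at one end; the terminal node there is the unique short simple root (B_2), and {alpha_1, alpha_2, alpha_3, alpha_5, alpha_7, alpha_8} form a chain of 4 nodes with a fork of two nodes at one end (D_6). A semisimple Lie algebra decomposes uniquely as the direct sum of simple ideals, one per connected component of its Dynkin diagram, so g ≅ B_2 ⊕ D_6 (dimension 10 + 66 = 76).

B2 + D6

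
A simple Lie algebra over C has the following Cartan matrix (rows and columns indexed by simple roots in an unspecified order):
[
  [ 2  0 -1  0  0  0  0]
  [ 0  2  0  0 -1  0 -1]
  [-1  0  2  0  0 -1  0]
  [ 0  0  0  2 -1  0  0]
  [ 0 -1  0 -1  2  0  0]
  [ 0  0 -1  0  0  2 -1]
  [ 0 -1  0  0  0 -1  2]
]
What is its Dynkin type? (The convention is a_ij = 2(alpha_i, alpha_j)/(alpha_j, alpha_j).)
A7

The matrix has rank 7 with 2's on the diagonal. Reading the off-diagonal entries as Dynkin edges (a single edge where a_ij = a_ji = -1; a double or triple edge where a_ij * a_ji = 2 or 3), the diagram is a chain of 7 nodes with single edges (A_7). One simple-root ordering that puts it in standard form is (alpha_1, alpha_3, alpha_6, alpha_7, alpha_2, alpha_5, alpha_4). So the algebra is type A_7, i.e. sl(8).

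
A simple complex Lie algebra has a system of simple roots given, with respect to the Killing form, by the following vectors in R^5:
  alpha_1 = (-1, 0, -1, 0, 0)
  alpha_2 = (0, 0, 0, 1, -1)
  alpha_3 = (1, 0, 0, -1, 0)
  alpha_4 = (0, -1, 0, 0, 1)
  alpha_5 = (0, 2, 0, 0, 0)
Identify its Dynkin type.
C_5

Compute the Cartan integers a_ij = 2(alpha_i, alpha_j)/(alpha_j, alpha_j); the resulting 5x5 Cartan matrix is
[[2, 0, -1, 0, 0], [0, 2, -1, -1, 0], [-1, -1, 2, 0, 0], [0, -1, 0, 2, -1], [0, 0, 0, -2, 2]].
The roots have two lengths (squared-length ratio 2:1); the short ones are alpha_{1,2,3,4}. The associated Dynkin diagram is a chain of 5 nodes with a double edge at one end; the terminal node there is the unique long simple root (C_5), so the type is C_5 (the algebra sp(10)).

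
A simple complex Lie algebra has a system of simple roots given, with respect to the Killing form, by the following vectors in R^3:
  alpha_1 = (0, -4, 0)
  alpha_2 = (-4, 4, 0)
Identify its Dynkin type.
Compute the Cartan integers a_ij = 2(alpha_i, alpha_j)/(alpha_j, alpha_j); the resulting 2x2 Cartan matrix is
[[2, -1], [-2, 2]].
The roots have two lengths (squared-length ratio 2:1); the short ones are alpha_{1}. The associated Dynkin diagram is a chain of 2 nodes with a double edge at one end; the terminal node there is the unique short simple root (B_2), so the type is B_2 (the algebra so(5)).

type B_2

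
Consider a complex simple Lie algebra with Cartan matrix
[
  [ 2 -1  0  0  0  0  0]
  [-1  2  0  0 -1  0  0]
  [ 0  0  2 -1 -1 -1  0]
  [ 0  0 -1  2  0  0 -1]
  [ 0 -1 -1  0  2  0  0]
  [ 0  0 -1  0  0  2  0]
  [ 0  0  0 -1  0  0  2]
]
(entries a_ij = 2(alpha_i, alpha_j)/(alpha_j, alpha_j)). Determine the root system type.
The matrix has rank 7 with 2's on the diagonal. Reading the off-diagonal entries as Dynkin edges (a single edge where a_ij = a_ji = -1; a double or triple edge where a_ij * a_ji = 2 or 3), the diagram is a chain of 6 nodes with one extra node attached to the third node from one end (E_7). One simple-root ordering that puts it in standard form is (alpha_7, alpha_6, alpha_4, alpha_3, alpha_5, alpha_2, alpha_1). So the algebra is type E_7.

E7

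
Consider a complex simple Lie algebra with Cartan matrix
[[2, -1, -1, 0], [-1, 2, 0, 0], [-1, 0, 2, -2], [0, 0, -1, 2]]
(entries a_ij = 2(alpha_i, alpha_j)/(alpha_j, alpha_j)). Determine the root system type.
B_4

The matrix has rank 4 with 2's on the diagonal. Reading the off-diagonal entries as Dynkin edges (a single edge where a_ij = a_ji = -1; a double or triple edge where a_ij * a_ji = 2 or 3), the diagram is a chain of 4 nodes with a double edge at one end; the terminal node there is the unique short simple root (B_4). One simple-root ordering that puts it in standard form is (alpha_2, alpha_1, alpha_3, alpha_4). So the algebra is type B_4, i.e. so(9).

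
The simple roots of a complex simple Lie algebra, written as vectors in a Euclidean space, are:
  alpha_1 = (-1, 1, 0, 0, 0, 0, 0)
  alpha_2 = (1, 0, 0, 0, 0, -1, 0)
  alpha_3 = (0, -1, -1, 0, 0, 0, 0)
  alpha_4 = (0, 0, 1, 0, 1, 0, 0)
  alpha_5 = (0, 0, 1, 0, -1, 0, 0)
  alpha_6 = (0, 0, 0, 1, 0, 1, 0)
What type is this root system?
D_6 (so(12))

Compute the Cartan integers a_ij = 2(alpha_i, alpha_j)/(alpha_j, alpha_j); the resulting 6x6 Cartan matrix is
[[2, -1, -1, 0, 0, 0], [-1, 2, 0, 0, 0, -1], [-1, 0, 2, -1, -1, 0], [0, 0, -1, 2, 0, 0], [0, 0, -1, 0, 2, 0], [0, -1, 0, 0, 0, 2]].
All simple roots have the same length, so the diagram is simply laced. The associated Dynkin diagram is a chain of 4 nodes with a fork of two nodes at one end (D_6), so the type is D_6 (the algebra so(12)).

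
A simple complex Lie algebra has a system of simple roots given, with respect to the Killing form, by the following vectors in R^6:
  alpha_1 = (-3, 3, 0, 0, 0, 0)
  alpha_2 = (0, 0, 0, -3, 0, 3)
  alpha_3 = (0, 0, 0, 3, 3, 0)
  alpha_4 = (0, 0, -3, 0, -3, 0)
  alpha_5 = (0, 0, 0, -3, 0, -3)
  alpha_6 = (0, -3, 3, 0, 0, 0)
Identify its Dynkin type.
Compute the Cartan integers a_ij = 2(alpha_i, alpha_j)/(alpha_j, alpha_j); the resulting 6x6 Cartan matrix is
[[2, 0, 0, 0, 0, -1], [0, 2, -1, 0, 0, 0], [0, -1, 2, -1, -1, 0], [0, 0, -1, 2, 0, -1], [0, 0, -1, 0, 2, 0], [-1, 0, 0, -1, 0, 2]].
All simple roots have the same length, so the diagram is simply laced. The associated Dynkin diagram is a chain of 4 nodes with a fork of two nodes at one end (D_6), so the type is D_6 (the algebra so(12)).

D6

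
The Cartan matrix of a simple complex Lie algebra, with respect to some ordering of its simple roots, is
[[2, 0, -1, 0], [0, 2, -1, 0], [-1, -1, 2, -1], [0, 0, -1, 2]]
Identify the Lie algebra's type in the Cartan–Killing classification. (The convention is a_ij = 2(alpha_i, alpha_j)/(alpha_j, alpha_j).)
D4

The matrix has rank 4 with 2's on the diagonal. Reading the off-diagonal entries as Dynkin edges (a single edge where a_ij = a_ji = -1; a double or triple edge where a_ij * a_ji = 2 or 3), the diagram is a chain of 2 nodes with a fork of two nodes at one end (D_4). One simple-root ordering that puts it in standard form is (alpha_2, alpha_3, alpha_1, alpha_4). So the algebra is type D_4, i.e. so(8).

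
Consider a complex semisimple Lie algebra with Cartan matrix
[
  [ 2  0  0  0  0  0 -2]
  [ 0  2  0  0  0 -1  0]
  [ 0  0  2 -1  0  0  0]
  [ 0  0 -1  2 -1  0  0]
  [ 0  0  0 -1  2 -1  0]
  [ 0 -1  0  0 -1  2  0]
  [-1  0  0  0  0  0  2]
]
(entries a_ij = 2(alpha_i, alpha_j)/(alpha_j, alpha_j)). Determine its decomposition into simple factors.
The diagram associated to this matrix has two connected components: the simple roots {alpha_2, alpha_3, alpha_4, alpha_5, alpha_6} form a chain of 5 nodes with single edges (A_5), and {alpha_1, alpha_7} form a chain of 2 nodes with a double edge at one end; the terminal node there is the unique short simple root (B_2). A semisimple Lie algebra decomposes uniquely as the direct sum of simple ideals, one per connected component of its Dynkin diagram, so g ≅ A_5 ⊕ B_2 (dimension 35 + 10 = 45).

A_5 ⊕ B_2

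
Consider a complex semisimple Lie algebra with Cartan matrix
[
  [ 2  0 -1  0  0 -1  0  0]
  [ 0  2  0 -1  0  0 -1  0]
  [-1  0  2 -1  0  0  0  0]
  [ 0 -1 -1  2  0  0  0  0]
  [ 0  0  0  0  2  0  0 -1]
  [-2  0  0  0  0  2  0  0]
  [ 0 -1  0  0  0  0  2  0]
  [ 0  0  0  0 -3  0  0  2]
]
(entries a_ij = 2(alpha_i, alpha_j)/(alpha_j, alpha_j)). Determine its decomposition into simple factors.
The diagram associated to this matrix has two connected components: the simple roots {alpha_1, alpha_2, alpha_3, alpha_4, alpha_6, alpha_7} form a chain of 6 nodes with a double edge at one end; the terminal node there is the unique long simple root (C_6), and {alpha_5, alpha_8} form two nodes joined by a triple edge (G_2). A semisimple Lie algebra decomposes uniquely as the direct sum of simple ideals, one per connected component of its Dynkin diagram, so g ≅ C_6 ⊕ G_2 (dimension 78 + 14 = 92).

C6 + G2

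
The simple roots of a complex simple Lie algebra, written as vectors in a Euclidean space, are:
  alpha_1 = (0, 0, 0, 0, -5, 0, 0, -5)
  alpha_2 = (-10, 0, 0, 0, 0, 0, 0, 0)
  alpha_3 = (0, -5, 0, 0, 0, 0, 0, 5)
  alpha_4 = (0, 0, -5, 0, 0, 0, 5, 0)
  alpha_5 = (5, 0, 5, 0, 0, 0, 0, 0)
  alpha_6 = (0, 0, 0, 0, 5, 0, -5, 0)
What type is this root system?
Compute the Cartan integers a_ij = 2(alpha_i, alpha_j)/(alpha_j, alpha_j); the resulting 6x6 Cartan matrix is
[[2, 0, -1, 0, 0, -1], [0, 2, 0, 0, -2, 0], [-1, 0, 2, 0, 0, 0], [0, 0, 0, 2, -1, -1], [0, -1, 0, -1, 2, 0], [-1, 0, 0, -1, 0, 2]].
The roots have two lengths (squared-length ratio 2:1); the short ones are alpha_{1,3,4,5,6}. The associated Dynkin diagram is a chain of 6 nodes with a double edge at one end; the terminal node there is the unique long simple root (C_6), so the type is C_6 (the algebra sp(12)).

C6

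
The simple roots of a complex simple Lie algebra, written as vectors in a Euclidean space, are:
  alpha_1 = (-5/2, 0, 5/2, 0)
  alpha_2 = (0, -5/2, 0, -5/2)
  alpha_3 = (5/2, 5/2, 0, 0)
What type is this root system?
Compute the Cartan integers a_ij = 2(alpha_i, alpha_j)/(alpha_j, alpha_j); the resulting 3x3 Cartan matrix is
[[2, 0, -1], [0, 2, -1], [-1, -1, 2]].
All simple roots have the same length, so the diagram is simply laced. The associated Dynkin diagram is a chain of 3 nodes with single edges (A_3), so the type is A_3 (the algebra sl(4)).

A_3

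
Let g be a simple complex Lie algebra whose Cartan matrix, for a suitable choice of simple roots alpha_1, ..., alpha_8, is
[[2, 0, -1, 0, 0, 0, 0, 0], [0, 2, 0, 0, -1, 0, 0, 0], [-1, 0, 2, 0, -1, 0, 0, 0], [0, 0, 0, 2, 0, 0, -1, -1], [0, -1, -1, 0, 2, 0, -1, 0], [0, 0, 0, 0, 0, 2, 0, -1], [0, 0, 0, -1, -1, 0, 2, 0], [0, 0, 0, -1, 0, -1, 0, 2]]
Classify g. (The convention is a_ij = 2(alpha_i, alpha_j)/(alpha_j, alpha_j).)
type E_8

The matrix has rank 8 with 2's on the diagonal. Reading the off-diagonal entries as Dynkin edges (a single edge where a_ij = a_ji = -1; a double or triple edge where a_ij * a_ji = 2 or 3), the diagram is a chain of 7 nodes with one extra node attached to the third node from one end (E_8). One simple-root ordering that puts it in standard form is (alpha_1, alpha_2, alpha_3, alpha_5, alpha_7, alpha_4, alpha_8, alpha_6). So the algebra is type E_8.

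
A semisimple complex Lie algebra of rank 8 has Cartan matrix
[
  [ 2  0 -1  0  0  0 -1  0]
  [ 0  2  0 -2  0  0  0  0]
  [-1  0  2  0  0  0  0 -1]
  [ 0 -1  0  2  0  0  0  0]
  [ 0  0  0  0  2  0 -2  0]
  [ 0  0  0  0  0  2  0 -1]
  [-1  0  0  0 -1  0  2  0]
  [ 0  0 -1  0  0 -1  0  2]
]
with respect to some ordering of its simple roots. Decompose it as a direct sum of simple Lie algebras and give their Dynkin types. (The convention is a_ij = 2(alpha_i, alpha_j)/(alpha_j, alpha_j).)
B_2 + C_6

The diagram associated to this matrix has two connected components: the simple roots {alpha_2, alpha_4} form a chain of 2 nodes with a double edge at one end; the terminal node there is the unique short simple root (B_2), and {alpha_1, alpha_3, alpha_5, alpha_6, alpha_7, alpha_8} form a chain of 6 nodes with a double edge at one end; the terminal node there is the unique long simple root (C_6). A semisimple Lie algebra decomposes uniquely as the direct sum of simple ideals, one per connected component of its Dynkin diagram, so g ≅ B_2 ⊕ C_6 (dimension 10 + 78 = 88).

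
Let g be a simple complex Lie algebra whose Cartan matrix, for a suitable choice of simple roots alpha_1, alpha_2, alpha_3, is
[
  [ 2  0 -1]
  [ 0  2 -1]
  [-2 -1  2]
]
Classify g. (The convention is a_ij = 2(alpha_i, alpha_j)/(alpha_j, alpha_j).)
The matrix has rank 3 with 2's on the diagonal. Reading the off-diagonal entries as Dynkin edges (a single edge where a_ij = a_ji = -1; a double or triple edge where a_ij * a_ji = 2 or 3), the diagram is a chain of 3 nodes with a double edge at one end; the terminal node there is the unique short simple root (B_3). One simple-root ordering that puts it in standard form is (alpha_2, alpha_3, alpha_1). So the algebra is type B_3, i.e. so(7).

type B_3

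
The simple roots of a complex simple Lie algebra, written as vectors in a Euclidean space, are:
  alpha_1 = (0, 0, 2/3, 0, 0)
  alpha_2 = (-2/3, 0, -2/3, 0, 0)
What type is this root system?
Compute the Cartan integers a_ij = 2(alpha_i, alpha_j)/(alpha_j, alpha_j); the resulting 2x2 Cartan matrix is
[[2, -1], [-2, 2]].
The roots have two lengths (squared-length ratio 2:1); the short ones are alpha_{1}. The associated Dynkin diagram is a chain of 2 nodes with a double edge at one end; the terminal node there is the unique short simple root (B_2), so the type is B_2 (the algebra so(5)).

type B_2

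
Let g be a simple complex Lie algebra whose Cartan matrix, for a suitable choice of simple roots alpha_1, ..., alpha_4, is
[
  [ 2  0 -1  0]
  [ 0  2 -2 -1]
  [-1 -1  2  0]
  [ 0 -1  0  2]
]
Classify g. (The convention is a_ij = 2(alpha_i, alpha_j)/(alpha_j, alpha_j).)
F_4

The matrix has rank 4 with 2's on the diagonal. Reading the off-diagonal entries as Dynkin edges (a single edge where a_ij = a_ji = -1; a double or triple edge where a_ij * a_ji = 2 or 3), the diagram is a chain of 4 nodes with a double edge between the middle two (F_4). One simple-root ordering that puts it in standard form is (alpha_4, alpha_2, alpha_3, alpha_1). So the algebra is type F_4.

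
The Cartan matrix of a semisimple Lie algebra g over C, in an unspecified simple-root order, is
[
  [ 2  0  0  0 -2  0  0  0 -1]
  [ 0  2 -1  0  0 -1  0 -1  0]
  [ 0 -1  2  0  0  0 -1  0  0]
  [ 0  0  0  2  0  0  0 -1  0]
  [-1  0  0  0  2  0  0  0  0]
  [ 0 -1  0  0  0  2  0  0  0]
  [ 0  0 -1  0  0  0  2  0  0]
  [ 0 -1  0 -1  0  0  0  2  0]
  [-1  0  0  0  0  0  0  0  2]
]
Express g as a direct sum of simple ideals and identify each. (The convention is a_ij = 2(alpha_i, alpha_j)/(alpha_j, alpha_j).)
type B_3 + type E_6

The diagram associated to this matrix has two connected components: the simple roots {alpha_1, alpha_5, alpha_9} form a chain of 3 nodes with a double edge at one end; the terminal node there is the unique short simple root (B_3), and {alpha_2, alpha_3, alpha_4, alpha_6, alpha_7, alpha_8} form a chain of 5 nodes with one extra node attached to the third node from one end (E_6). A semisimple Lie algebra decomposes uniquely as the direct sum of simple ideals, one per connected component of its Dynkin diagram, so g ≅ B_3 ⊕ E_6 (dimension 21 + 78 = 99).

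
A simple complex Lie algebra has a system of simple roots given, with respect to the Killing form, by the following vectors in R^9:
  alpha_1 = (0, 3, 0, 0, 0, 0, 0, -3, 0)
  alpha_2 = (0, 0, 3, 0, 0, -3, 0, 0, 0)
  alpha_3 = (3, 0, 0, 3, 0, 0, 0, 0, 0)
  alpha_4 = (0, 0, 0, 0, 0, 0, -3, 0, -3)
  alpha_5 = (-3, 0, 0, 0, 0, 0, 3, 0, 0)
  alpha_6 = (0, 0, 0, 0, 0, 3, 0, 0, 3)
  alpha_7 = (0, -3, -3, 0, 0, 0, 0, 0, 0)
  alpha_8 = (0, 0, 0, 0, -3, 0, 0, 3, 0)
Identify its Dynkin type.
A_8 (sl(9))

Compute the Cartan integers a_ij = 2(alpha_i, alpha_j)/(alpha_j, alpha_j); the resulting 8x8 Cartan matrix is
[[2, 0, 0, 0, 0, 0, -1, -1], [0, 2, 0, 0, 0, -1, -1, 0], [0, 0, 2, 0, -1, 0, 0, 0], [0, 0, 0, 2, -1, -1, 0, 0], [0, 0, -1, -1, 2, 0, 0, 0], [0, -1, 0, -1, 0, 2, 0, 0], [-1, -1, 0, 0, 0, 0, 2, 0], [-1, 0, 0, 0, 0, 0, 0, 2]].
All simple roots have the same length, so the diagram is simply laced. The associated Dynkin diagram is a chain of 8 nodes with single edges (A_8), so the type is A_8 (the algebra sl(9)).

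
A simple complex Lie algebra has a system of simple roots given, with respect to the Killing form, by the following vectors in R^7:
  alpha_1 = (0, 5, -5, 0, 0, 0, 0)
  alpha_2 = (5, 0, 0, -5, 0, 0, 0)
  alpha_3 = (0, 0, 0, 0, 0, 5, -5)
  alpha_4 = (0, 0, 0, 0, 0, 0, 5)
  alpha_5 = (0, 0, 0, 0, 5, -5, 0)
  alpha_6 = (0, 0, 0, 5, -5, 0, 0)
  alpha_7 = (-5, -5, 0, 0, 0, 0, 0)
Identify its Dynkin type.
B7

Compute the Cartan integers a_ij = 2(alpha_i, alpha_j)/(alpha_j, alpha_j); the resulting 7x7 Cartan matrix is
[[2, 0, 0, 0, 0, 0, -1], [0, 2, 0, 0, 0, -1, -1], [0, 0, 2, -2, -1, 0, 0], [0, 0, -1, 2, 0, 0, 0], [0, 0, -1, 0, 2, -1, 0], [0, -1, 0, 0, -1, 2, 0], [-1, -1, 0, 0, 0, 0, 2]].
The roots have two lengths (squared-length ratio 2:1); the short ones are alpha_{4}. The associated Dynkin diagram is a chain of 7 nodes with a double edge at one end; the terminal node there is the unique short simple root (B_7), so the type is B_7 (the algebra so(15)).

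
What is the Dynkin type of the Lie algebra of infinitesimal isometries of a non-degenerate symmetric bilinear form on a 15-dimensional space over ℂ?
This is so(15) with 15 odd, which has dimension 15(15-1)/2 = 105 and rank (15-1)/2 = 7. In the classification of classical Lie algebras, the orthogonal algebra so(2n+1) in an odd number of variables has type B_n; here n = 7, so the Dynkin diagram is a chain of 7 nodes with a double edge at one end; the terminal node there is the unique short simple root (B_7). Hence the type is B_7.

B7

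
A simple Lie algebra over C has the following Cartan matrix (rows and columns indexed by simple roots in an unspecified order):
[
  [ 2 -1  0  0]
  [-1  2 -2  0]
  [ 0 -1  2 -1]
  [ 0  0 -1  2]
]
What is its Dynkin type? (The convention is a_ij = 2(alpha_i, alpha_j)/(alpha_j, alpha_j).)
The matrix has rank 4 with 2's on the diagonal. Reading the off-diagonal entries as Dynkin edges (a single edge where a_ij = a_ji = -1; a double or triple edge where a_ij * a_ji = 2 or 3), the diagram is a chain of 4 nodes with a double edge between the middle two (F_4). One simple-root ordering that puts it in standard form is (alpha_1, alpha_2, alpha_3, alpha_4). So the algebra is type F_4.

F_4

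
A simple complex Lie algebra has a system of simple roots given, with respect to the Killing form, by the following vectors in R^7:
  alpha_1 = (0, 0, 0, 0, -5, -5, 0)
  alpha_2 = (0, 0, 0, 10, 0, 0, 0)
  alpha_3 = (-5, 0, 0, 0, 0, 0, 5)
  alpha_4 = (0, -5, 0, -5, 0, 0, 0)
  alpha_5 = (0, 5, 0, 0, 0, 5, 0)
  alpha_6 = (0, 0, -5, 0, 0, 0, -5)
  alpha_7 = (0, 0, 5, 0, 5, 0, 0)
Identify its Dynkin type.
Compute the Cartan integers a_ij = 2(alpha_i, alpha_j)/(alpha_j, alpha_j); the resulting 7x7 Cartan matrix is
[[2, 0, 0, 0, -1, 0, -1], [0, 2, 0, -2, 0, 0, 0], [0, 0, 2, 0, 0, -1, 0], [0, -1, 0, 2, -1, 0, 0], [-1, 0, 0, -1, 2, 0, 0], [0, 0, -1, 0, 0, 2, -1], [-1, 0, 0, 0, 0, -1, 2]].
The roots have two lengths (squared-length ratio 2:1); the short ones are alpha_{1,3,4,5,6,7}. The associated Dynkin diagram is a chain of 7 nodes with a double edge at one end; the terminal node there is the unique long simple root (C_7), so the type is C_7 (the algebra sp(14)).

C_7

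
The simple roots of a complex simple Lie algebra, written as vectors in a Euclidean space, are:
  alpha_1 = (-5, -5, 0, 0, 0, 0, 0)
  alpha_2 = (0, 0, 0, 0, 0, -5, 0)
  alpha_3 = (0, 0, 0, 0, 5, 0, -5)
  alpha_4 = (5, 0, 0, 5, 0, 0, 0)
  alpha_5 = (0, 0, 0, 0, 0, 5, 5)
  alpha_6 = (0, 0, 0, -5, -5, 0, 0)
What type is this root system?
Compute the Cartan integers a_ij = 2(alpha_i, alpha_j)/(alpha_j, alpha_j); the resulting 6x6 Cartan matrix is
[[2, 0, 0, -1, 0, 0], [0, 2, 0, 0, -1, 0], [0, 0, 2, 0, -1, -1], [-1, 0, 0, 2, 0, -1], [0, -2, -1, 0, 2, 0], [0, 0, -1, -1, 0, 2]].
The roots have two lengths (squared-length ratio 2:1); the short ones are alpha_{2}. The associated Dynkin diagram is a chain of 6 nodes with a double edge at one end; the terminal node there is the unique short simple root (B_6), so the type is B_6 (the algebra so(13)).

type B_6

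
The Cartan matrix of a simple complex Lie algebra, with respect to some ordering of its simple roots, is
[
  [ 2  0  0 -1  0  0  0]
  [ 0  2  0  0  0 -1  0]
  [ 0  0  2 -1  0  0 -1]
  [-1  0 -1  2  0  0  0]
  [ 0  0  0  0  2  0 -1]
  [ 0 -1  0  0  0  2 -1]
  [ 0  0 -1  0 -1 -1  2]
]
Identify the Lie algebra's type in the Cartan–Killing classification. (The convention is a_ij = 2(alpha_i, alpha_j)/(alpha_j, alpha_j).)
The matrix has rank 7 with 2's on the diagonal. Reading the off-diagonal entries as Dynkin edges (a single edge where a_ij = a_ji = -1; a double or triple edge where a_ij * a_ji = 2 or 3), the diagram is a chain of 6 nodes with one extra node attached to the third node from one end (E_7). One simple-root ordering that puts it in standard form is (alpha_2, alpha_5, alpha_6, alpha_7, alpha_3, alpha_4, alpha_1). So the algebra is type E_7.

E_7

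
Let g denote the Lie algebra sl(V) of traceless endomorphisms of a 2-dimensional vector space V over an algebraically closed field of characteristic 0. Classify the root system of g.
A_1 (sl(2))

This is sl(2), which has dimension 2^2 - 1 = 3 and rank 2 - 1 = 1 (a Cartan subalgebra is the diagonal traceless matrices). In the classification of classical Lie algebras, the special linear algebra sl(n+1) has type A_n; here n = 1, so the Dynkin diagram is a chain of 1 nodes with single edges (A_1). Hence the type is A_1.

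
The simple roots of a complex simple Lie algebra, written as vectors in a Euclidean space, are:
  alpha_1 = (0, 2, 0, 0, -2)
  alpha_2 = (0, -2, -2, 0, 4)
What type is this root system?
Compute the Cartan integers a_ij = 2(alpha_i, alpha_j)/(alpha_j, alpha_j); the resulting 2x2 Cartan matrix is
[[2, -1], [-3, 2]].
The roots have two lengths (squared-length ratio 3:1); the short ones are alpha_{1}. The associated Dynkin diagram is two nodes joined by a triple edge (G_2), so the type is G_2.

G2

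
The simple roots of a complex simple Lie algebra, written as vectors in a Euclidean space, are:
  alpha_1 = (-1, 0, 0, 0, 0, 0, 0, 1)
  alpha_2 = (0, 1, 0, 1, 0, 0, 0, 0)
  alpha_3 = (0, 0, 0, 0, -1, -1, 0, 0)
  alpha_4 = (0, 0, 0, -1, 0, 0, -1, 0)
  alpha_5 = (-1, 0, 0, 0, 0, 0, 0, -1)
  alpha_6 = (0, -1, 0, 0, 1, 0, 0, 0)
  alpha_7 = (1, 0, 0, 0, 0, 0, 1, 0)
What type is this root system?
type D_7

Compute the Cartan integers a_ij = 2(alpha_i, alpha_j)/(alpha_j, alpha_j); the resulting 7x7 Cartan matrix is
[[2, 0, 0, 0, 0, 0, -1], [0, 2, 0, -1, 0, -1, 0], [0, 0, 2, 0, 0, -1, 0], [0, -1, 0, 2, 0, 0, -1], [0, 0, 0, 0, 2, 0, -1], [0, -1, -1, 0, 0, 2, 0], [-1, 0, 0, -1, -1, 0, 2]].
All simple roots have the same length, so the diagram is simply laced. The associated Dynkin diagram is a chain of 5 nodes with a fork of two nodes at one end (D_7), so the type is D_7 (the algebra so(14)).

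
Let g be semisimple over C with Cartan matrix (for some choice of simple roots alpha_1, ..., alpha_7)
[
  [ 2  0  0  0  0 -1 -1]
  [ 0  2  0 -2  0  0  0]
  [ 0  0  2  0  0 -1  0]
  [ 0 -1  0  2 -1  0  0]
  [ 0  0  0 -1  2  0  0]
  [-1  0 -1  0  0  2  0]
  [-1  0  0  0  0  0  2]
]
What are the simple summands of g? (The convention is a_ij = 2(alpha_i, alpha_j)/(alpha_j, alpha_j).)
The diagram associated to this matrix has two connected components: the simple roots {alpha_1, alpha_3, alpha_6, alpha_7} form a chain of 4 nodes with single edges (A_4), and {alpha_2, alpha_4, alpha_5} form a chain of 3 nodes with a double edge at one end; the terminal node there is the unique long simple root (C_3). A semisimple Lie algebra decomposes uniquely as the direct sum of simple ideals, one per connected component of its Dynkin diagram, so g ≅ A_4 ⊕ C_3 (dimension 24 + 21 = 45).

A4 ⊕ C3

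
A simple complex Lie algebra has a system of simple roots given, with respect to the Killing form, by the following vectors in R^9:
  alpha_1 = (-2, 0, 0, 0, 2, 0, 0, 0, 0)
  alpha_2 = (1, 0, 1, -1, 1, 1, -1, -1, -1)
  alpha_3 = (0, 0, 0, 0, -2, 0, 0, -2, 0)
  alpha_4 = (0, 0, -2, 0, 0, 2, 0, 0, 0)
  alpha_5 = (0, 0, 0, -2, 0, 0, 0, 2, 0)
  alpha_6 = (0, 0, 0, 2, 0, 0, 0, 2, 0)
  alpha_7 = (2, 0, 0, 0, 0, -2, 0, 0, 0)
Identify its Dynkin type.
Compute the Cartan integers a_ij = 2(alpha_i, alpha_j)/(alpha_j, alpha_j); the resulting 7x7 Cartan matrix is
[[2, 0, -1, 0, 0, 0, -1], [0, 2, 0, 0, 0, -1, 0], [-1, 0, 2, 0, -1, -1, 0], [0, 0, 0, 2, 0, 0, -1], [0, 0, -1, 0, 2, 0, 0], [0, -1, -1, 0, 0, 2, 0], [-1, 0, 0, -1, 0, 0, 2]].
All simple roots have the same length, so the diagram is simply laced. The associated Dynkin diagram is a chain of 6 nodes with one extra node attached to the third node from one end (E_7), so the type is E_7.

E_7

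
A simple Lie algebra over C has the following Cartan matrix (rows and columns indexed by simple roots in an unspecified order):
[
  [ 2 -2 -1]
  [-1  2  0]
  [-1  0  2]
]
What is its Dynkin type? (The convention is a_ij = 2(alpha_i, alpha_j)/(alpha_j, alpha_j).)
B_3

The matrix has rank 3 with 2's on the diagonal. Reading the off-diagonal entries as Dynkin edges (a single edge where a_ij = a_ji = -1; a double or triple edge where a_ij * a_ji = 2 or 3), the diagram is a chain of 3 nodes with a double edge at one end; the terminal node there is the unique short simple root (B_3). One simple-root ordering that puts it in standard form is (alpha_3, alpha_1, alpha_2). So the algebra is type B_3, i.e. so(7).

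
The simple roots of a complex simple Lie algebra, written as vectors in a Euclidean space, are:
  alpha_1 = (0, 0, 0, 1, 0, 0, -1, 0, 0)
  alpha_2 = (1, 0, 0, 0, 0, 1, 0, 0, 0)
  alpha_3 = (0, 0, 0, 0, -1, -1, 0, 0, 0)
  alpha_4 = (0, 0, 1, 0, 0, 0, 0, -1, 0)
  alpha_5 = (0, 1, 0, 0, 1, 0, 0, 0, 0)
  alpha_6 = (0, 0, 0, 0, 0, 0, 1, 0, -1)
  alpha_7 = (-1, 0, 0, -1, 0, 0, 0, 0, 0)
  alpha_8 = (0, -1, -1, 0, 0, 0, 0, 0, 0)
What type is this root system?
Compute the Cartan integers a_ij = 2(alpha_i, alpha_j)/(alpha_j, alpha_j); the resulting 8x8 Cartan matrix is
[[2, 0, 0, 0, 0, -1, -1, 0], [0, 2, -1, 0, 0, 0, -1, 0], [0, -1, 2, 0, -1, 0, 0, 0], [0, 0, 0, 2, 0, 0, 0, -1], [0, 0, -1, 0, 2, 0, 0, -1], [-1, 0, 0, 0, 0, 2, 0, 0], [-1, -1, 0, 0, 0, 0, 2, 0], [0, 0, 0, -1, -1, 0, 0, 2]].
All simple roots have the same length, so the diagram is simply laced. The associated Dynkin diagram is a chain of 8 nodes with single edges (A_8), so the type is A_8 (the algebra sl(9)).

A_8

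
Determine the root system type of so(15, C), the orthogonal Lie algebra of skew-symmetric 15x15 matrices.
B_7

This is so(15) with 15 odd, which has dimension 15(15-1)/2 = 105 and rank (15-1)/2 = 7. In the classification of classical Lie algebras, the orthogonal algebra so(2n+1) in an odd number of variables has type B_n; here n = 7, so the Dynkin diagram is a chain of 7 nodes with a double edge at one end; the terminal node there is the unique short simple root (B_7). Hence the type is B_7.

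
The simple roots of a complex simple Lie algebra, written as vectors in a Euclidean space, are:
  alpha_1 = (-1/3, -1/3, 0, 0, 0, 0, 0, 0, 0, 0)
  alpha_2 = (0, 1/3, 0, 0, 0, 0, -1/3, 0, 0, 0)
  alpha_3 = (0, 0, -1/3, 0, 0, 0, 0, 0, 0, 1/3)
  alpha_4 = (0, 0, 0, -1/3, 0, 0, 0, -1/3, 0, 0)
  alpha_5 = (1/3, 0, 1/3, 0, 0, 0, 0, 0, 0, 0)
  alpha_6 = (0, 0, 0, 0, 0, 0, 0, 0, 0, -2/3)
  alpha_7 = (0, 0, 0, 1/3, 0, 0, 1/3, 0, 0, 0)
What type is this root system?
Compute the Cartan integers a_ij = 2(alpha_i, alpha_j)/(alpha_j, alpha_j); the resulting 7x7 Cartan matrix is
[[2, -1, 0, 0, -1, 0, 0], [-1, 2, 0, 0, 0, 0, -1], [0, 0, 2, 0, -1, -1, 0], [0, 0, 0, 2, 0, 0, -1], [-1, 0, -1, 0, 2, 0, 0], [0, 0, -2, 0, 0, 2, 0], [0, -1, 0, -1, 0, 0, 2]].
The roots have two lengths (squared-length ratio 2:1); the short ones are alpha_{1,2,3,4,5,7}. The associated Dynkin diagram is a chain of 7 nodes with a double edge at one end; the terminal node there is the unique long simple root (C_7), so the type is C_7 (the algebra sp(14)).

C_7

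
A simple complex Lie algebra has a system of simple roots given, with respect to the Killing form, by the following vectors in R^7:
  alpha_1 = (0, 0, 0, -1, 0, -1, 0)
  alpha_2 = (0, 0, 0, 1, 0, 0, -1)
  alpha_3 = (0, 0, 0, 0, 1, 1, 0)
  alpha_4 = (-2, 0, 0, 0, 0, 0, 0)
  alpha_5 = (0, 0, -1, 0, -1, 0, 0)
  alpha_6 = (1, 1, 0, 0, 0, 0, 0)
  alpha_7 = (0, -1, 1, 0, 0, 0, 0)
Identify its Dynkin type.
Compute the Cartan integers a_ij = 2(alpha_i, alpha_j)/(alpha_j, alpha_j); the resulting 7x7 Cartan matrix is
[[2, -1, -1, 0, 0, 0, 0], [-1, 2, 0, 0, 0, 0, 0], [-1, 0, 2, 0, -1, 0, 0], [0, 0, 0, 2, 0, -2, 0], [0, 0, -1, 0, 2, 0, -1], [0, 0, 0, -1, 0, 2, -1], [0, 0, 0, 0, -1, -1, 2]].
The roots have two lengths (squared-length ratio 2:1); the short ones are alpha_{1,2,3,5,6,7}. The associated Dynkin diagram is a chain of 7 nodes with a double edge at one end; the terminal node there is the unique long simple root (C_7), so the type is C_7 (the algebra sp(14)).

C7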